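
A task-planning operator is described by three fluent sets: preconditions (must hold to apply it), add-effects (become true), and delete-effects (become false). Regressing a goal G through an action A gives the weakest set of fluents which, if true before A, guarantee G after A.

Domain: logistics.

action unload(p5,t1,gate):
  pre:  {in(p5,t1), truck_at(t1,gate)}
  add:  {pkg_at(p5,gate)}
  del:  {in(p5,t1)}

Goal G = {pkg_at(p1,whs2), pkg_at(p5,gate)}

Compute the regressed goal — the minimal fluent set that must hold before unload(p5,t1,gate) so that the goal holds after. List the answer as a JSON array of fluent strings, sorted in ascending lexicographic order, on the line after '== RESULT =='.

Compute (G \ add) ∪ pre:
  G ∩ del = {}  (empty — regression defined)
  G \ add = {pkg_at(p1,whs2), pkg_at(p5,gate)} \ {pkg_at(p5,gate)} = {pkg_at(p1,whs2)}
  ∪ pre   = {pkg_at(p1,whs2)} ∪ {in(p5,t1), truck_at(t1,gate)}
          = {in(p5,t1), pkg_at(p1,whs2), truck_at(t1,gate)}

== RESULT ==
["in(p5,t1)", "pkg_at(p1,whs2)", "truck_at(t1,gate)"]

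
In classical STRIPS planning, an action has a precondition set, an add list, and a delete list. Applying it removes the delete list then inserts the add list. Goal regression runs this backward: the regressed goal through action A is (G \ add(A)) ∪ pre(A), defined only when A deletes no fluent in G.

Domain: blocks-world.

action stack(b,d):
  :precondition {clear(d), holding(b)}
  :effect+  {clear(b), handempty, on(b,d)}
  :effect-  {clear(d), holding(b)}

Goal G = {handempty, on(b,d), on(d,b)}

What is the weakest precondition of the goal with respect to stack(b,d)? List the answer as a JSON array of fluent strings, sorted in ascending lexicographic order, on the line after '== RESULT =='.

Compute (G \ add) ∪ pre:
  G ∩ del = {}  (empty — regression defined)
  G \ add = {handempty, on(b,d), on(d,b)} \ {clear(b), handempty, on(b,d)} = {on(d,b)}
  ∪ pre   = {on(d,b)} ∪ {clear(d), holding(b)}
          = {clear(d), holding(b), on(d,b)}

== RESULT ==
["clear(d)", "holding(b)", "on(d,b)"]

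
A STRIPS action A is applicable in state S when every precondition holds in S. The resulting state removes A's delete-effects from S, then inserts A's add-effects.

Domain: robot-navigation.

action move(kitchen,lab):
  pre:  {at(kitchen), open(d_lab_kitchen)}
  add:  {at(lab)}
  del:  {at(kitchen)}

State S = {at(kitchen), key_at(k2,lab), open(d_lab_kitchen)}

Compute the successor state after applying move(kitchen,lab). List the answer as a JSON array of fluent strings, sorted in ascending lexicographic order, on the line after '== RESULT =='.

Progress:
  pre ⊆ S: {at(kitchen), open(d_lab_kitchen)} ⊆ S  — applicable
  S \ del = {key_at(k2,lab), open(d_lab_kitchen)}
  ∪ add   = {at(lab), key_at(k2,lab), open(d_lab_kitchen)}

== RESULT ==
["at(lab)", "key_at(k2,lab)", "open(d_lab_kitchen)"]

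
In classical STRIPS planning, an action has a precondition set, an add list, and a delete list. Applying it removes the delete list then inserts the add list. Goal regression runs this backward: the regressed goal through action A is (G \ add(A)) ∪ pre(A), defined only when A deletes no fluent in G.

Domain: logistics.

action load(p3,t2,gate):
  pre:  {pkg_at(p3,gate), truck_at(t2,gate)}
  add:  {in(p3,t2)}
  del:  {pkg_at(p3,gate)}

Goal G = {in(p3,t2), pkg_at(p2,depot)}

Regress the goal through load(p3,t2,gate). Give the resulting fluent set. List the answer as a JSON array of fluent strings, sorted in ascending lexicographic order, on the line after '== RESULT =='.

Compute (G \ add) ∪ pre:
  G ∩ del = {}  (empty — regression defined)
  G \ add = {in(p3,t2), pkg_at(p2,depot)} \ {in(p3,t2)} = {pkg_at(p2,depot)}
  ∪ pre   = {pkg_at(p2,depot)} ∪ {pkg_at(p3,gate), truck_at(t2,gate)}
          = {pkg_at(p2,depot), pkg_at(p3,gate), truck_at(t2,gate)}

== RESULT ==
["pkg_at(p2,depot)", "pkg_at(p3,gate)", "truck_at(t2,gate)"]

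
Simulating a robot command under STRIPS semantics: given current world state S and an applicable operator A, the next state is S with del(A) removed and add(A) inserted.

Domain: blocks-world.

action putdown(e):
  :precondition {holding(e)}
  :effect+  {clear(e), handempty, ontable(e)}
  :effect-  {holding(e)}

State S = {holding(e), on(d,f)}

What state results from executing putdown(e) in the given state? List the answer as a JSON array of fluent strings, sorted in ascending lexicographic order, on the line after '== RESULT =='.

Compute (S \ del) ∪ add:
  pre ⊆ S: {holding(e)} ⊆ S  — applicable
  S \ del = {on(d,f)}
  ∪ add   = {clear(e), handempty, on(d,f), ontable(e)}

== RESULT ==
["clear(e)", "handempty", "on(d,f)", "ontable(e)"]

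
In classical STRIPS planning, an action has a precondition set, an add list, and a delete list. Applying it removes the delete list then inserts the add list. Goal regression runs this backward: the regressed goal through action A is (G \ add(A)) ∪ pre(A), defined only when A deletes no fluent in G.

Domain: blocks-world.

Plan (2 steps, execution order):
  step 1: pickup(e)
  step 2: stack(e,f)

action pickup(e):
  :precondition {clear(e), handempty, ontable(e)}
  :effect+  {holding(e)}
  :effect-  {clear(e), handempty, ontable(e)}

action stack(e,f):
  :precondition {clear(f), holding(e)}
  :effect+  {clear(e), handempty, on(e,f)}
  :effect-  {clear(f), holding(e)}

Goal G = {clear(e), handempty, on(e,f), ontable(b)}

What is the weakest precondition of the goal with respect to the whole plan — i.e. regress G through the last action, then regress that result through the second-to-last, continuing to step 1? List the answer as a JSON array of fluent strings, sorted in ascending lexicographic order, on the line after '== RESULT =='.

Work backward from the goal:
  through step 2 (stack(e,f)): drop {clear(e), handempty, on(e,f)}, keep {ontable(b)}, require {clear(f), holding(e)}
    → {clear(f), holding(e), ontable(b)}
  through step 1 (pickup(e)): drop {holding(e)}, keep {clear(f), ontable(b)}, require {clear(e), handempty, ontable(e)}
    → {clear(e), clear(f), handempty, ontable(b), ontable(e)}

== RESULT ==
["clear(e)", "clear(f)", "handempty", "ontable(b)", "ontable(e)"]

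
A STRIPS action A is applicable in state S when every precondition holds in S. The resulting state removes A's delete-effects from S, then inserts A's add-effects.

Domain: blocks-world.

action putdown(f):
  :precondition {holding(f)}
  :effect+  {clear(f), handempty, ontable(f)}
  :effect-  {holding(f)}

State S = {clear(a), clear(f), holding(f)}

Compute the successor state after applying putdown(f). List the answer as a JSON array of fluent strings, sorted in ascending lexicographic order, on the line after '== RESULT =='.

Progress:
  pre ⊆ S: {holding(f)} ⊆ S  — applicable
  S \ del = {clear(a), clear(f)}
  ∪ add   = {clear(a), clear(f), handempty, ontable(f)}

== RESULT ==
["clear(a)", "clear(f)", "handempty", "ontable(f)"]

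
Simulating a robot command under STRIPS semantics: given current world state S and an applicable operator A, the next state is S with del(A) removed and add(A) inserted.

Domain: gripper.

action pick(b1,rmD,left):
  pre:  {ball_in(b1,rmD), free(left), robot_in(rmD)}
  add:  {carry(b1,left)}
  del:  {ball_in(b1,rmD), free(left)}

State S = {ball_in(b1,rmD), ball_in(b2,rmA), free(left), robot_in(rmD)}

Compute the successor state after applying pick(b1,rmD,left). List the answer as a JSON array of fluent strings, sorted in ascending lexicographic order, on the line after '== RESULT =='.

Compute (S \ del) ∪ add:
  pre ⊆ S: {ball_in(b1,rmD), free(left), robot_in(rmD)} ⊆ S  — applicable
  S \ del = {ball_in(b2,rmA), robot_in(rmD)}
  ∪ add   = {ball_in(b2,rmA), carry(b1,left), robot_in(rmD)}

== RESULT ==
["ball_in(b2,rmA)", "carry(b1,left)", "robot_in(rmD)"]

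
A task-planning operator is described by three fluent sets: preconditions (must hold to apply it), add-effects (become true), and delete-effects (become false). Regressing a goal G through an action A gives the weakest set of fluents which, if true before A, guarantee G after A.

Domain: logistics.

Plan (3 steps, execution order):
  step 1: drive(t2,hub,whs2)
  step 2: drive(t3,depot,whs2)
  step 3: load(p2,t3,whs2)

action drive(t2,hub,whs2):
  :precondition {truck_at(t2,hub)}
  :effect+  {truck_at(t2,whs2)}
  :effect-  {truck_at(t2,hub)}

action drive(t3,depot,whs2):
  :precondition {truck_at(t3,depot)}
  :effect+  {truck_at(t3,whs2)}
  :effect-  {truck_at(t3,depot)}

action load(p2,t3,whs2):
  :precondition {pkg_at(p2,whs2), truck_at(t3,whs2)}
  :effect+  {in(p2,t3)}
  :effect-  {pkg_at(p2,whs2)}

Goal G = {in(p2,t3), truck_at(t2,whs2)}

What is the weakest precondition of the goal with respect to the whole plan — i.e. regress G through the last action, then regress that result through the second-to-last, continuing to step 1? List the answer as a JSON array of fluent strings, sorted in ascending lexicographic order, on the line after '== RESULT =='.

Regress step by step:
  through step 3 (load(p2,t3,whs2)): drop {in(p2,t3)}, keep {truck_at(t2,whs2)}, require {pkg_at(p2,whs2), truck_at(t3,whs2)}
    → {pkg_at(p2,whs2), truck_at(t2,whs2), truck_at(t3,whs2)}
  through step 2 (drive(t3,depot,whs2)): drop {truck_at(t3,whs2)}, keep {pkg_at(p2,whs2), truck_at(t2,whs2)}, require {truck_at(t3,depot)}
    → {pkg_at(p2,whs2), truck_at(t2,whs2), truck_at(t3,depot)}
  through step 1 (drive(t2,hub,whs2)): drop {truck_at(t2,whs2)}, keep {pkg_at(p2,whs2), truck_at(t3,depot)}, require {truck_at(t2,hub)}
    → {pkg_at(p2,whs2), truck_at(t2,hub), truck_at(t3,depot)}

== RESULT ==
["pkg_at(p2,whs2)", "truck_at(t2,hub)", "truck_at(t3,depot)"]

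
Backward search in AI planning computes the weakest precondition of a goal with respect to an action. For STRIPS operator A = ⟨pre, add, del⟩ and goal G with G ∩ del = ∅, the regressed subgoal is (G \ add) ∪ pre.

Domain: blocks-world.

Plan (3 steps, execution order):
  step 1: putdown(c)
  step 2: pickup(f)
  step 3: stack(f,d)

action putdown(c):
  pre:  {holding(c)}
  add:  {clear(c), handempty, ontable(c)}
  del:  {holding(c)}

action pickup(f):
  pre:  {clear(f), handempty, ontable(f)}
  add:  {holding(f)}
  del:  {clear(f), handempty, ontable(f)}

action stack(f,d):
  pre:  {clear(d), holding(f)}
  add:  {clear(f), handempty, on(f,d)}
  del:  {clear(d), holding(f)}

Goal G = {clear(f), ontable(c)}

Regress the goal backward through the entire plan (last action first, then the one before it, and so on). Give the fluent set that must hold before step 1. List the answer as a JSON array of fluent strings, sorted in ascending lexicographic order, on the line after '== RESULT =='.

Work backward from the goal:
  through step 3 (stack(f,d)): drop {clear(f)}, keep {ontable(c)}, require {clear(d), holding(f)}
    → {clear(d), holding(f), ontable(c)}
  through step 2 (pickup(f)): drop {holding(f)}, keep {clear(d), ontable(c)}, require {clear(f), handempty, ontable(f)}
    → {clear(d), clear(f), handempty, ontable(c), ontable(f)}
  through step 1 (putdown(c)): drop {handempty, ontable(c)}, keep {clear(d), clear(f), ontable(f)}, require {holding(c)}
    → {clear(d), clear(f), holding(c), ontable(f)}

== RESULT ==
["clear(d)", "clear(f)", "holding(c)", "ontable(f)"]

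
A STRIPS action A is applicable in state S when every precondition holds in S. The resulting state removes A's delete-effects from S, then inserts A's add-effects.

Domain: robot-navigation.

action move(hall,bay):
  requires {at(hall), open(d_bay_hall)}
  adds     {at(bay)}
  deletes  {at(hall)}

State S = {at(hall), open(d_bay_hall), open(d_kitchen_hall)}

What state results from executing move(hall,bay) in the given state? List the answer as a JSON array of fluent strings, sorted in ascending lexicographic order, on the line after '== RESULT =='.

Progress:
  pre ⊆ S: {at(hall), open(d_bay_hall)} ⊆ S  — applicable
  S \ del = {open(d_bay_hall), open(d_kitchen_hall)}
  ∪ add   = {at(bay), open(d_bay_hall), open(d_kitchen_hall)}

== RESULT ==
["at(bay)", "open(d_bay_hall)", "open(d_kitchen_hall)"]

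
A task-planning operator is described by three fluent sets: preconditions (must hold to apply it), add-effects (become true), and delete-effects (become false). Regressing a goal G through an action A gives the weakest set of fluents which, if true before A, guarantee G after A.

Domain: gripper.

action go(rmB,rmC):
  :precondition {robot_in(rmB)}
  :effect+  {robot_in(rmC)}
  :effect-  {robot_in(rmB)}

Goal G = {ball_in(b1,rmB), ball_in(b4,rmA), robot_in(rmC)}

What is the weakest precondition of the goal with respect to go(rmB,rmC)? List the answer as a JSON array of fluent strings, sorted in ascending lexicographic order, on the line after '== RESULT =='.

Regress:
  G ∩ del = {}  (empty — regression defined)
  G \ add = {ball_in(b1,rmB), ball_in(b4,rmA), robot_in(rmC)} \ {robot_in(rmC)} = {ball_in(b1,rmB), ball_in(b4,rmA)}
  ∪ pre   = {ball_in(b1,rmB), ball_in(b4,rmA)} ∪ {robot_in(rmB)}
          = {ball_in(b1,rmB), ball_in(b4,rmA), robot_in(rmB)}

== RESULT ==
["ball_in(b1,rmB)", "ball_in(b4,rmA)", "robot_in(rmB)"]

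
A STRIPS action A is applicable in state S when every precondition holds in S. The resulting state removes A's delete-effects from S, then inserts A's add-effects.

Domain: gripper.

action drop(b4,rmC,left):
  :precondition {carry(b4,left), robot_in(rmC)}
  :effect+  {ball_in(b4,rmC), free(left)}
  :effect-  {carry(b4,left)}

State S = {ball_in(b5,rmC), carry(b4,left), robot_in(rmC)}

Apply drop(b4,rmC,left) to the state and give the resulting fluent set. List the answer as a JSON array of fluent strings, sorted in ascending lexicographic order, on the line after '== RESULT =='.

Progress:
  pre ⊆ S: {carry(b4,left), robot_in(rmC)} ⊆ S  — applicable
  S \ del = {ball_in(b5,rmC), robot_in(rmC)}
  ∪ add   = {ball_in(b4,rmC), ball_in(b5,rmC), free(left), robot_in(rmC)}

== RESULT ==
["ball_in(b4,rmC)", "ball_in(b5,rmC)", "free(left)", "robot_in(rmC)"]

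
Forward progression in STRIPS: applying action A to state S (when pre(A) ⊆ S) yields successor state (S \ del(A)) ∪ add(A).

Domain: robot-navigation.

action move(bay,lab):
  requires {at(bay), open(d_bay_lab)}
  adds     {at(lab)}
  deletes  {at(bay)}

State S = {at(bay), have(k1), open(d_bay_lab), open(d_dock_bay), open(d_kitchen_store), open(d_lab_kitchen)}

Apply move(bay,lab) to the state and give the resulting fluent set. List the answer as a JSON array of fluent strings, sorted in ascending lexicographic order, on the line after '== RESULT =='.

Progress:
  pre ⊆ S: {at(bay), open(d_bay_lab)} ⊆ S  — applicable
  S \ del = {have(k1), open(d_bay_lab), open(d_dock_bay), open(d_kitchen_store), open(d_lab_kitchen)}
  ∪ add   = {at(lab), have(k1), open(d_bay_lab), open(d_dock_bay), open(d_kitchen_store), open(d_lab_kitchen)}

== RESULT ==
["at(lab)", "have(k1)", "open(d_bay_lab)", "open(d_dock_bay)", "open(d_kitchen_store)", "open(d_lab_kitchen)"]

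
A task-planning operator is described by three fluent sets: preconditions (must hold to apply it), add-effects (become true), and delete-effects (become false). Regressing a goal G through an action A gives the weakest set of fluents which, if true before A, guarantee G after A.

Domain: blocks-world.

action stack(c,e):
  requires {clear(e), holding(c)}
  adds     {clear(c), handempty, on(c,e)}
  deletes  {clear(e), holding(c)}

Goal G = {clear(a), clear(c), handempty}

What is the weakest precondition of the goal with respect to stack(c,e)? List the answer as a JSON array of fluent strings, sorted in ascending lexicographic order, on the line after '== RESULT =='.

Regress:
  G ∩ del = {}  (empty — regression defined)
  G \ add = {clear(a), clear(c), handempty} \ {clear(c), handempty, on(c,e)} = {clear(a)}
  ∪ pre   = {clear(a)} ∪ {clear(e), holding(c)}
          = {clear(a), clear(e), holding(c)}

== RESULT ==
["clear(a)", "clear(e)", "holding(c)"]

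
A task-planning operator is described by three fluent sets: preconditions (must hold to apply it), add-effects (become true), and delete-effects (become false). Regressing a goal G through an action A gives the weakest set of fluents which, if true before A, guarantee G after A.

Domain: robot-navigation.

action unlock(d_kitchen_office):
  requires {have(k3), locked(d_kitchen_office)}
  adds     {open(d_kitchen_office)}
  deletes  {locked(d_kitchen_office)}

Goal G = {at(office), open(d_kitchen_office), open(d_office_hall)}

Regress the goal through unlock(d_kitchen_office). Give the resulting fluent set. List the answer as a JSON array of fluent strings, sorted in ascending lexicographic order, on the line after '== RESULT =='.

Regress:
  G ∩ del = {}  (empty — regression defined)
  G \ add = {at(office), open(d_kitchen_office), open(d_office_hall)} \ {open(d_kitchen_office)} = {at(office), open(d_office_hall)}
  ∪ pre   = {at(office), open(d_office_hall)} ∪ {have(k3), locked(d_kitchen_office)}
          = {at(office), have(k3), locked(d_kitchen_office), open(d_office_hall)}

== RESULT ==
["at(office)", "have(k3)", "locked(d_kitchen_office)", "open(d_office_hall)"]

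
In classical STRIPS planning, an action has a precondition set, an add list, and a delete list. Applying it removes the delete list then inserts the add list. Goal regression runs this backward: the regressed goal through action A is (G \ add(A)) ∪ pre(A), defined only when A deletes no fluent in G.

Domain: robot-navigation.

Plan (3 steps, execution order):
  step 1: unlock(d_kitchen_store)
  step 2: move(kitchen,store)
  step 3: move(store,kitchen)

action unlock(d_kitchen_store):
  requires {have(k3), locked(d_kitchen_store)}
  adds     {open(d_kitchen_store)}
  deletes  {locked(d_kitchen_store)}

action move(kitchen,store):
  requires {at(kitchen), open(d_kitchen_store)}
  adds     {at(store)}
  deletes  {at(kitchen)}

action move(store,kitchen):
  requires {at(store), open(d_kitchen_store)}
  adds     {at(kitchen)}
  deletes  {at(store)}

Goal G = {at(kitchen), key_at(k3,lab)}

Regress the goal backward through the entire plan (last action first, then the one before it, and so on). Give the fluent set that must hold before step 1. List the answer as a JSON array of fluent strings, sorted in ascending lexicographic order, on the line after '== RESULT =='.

Regress step by step:
  through step 3 (move(store,kitchen)): drop {at(kitchen)}, keep {key_at(k3,lab)}, require {at(store), open(d_kitchen_store)}
    → {at(store), key_at(k3,lab), open(d_kitchen_store)}
  through step 2 (move(kitchen,store)): drop {at(store)}, keep {key_at(k3,lab), open(d_kitchen_store)}, require {at(kitchen), open(d_kitchen_store)}
    → {at(kitchen), key_at(k3,lab), open(d_kitchen_store)}
  through step 1 (unlock(d_kitchen_store)): drop {open(d_kitchen_store)}, keep {at(kitchen), key_at(k3,lab)}, require {have(k3), locked(d_kitchen_store)}
    → {at(kitchen), have(k3), key_at(k3,lab), locked(d_kitchen_store)}

== RESULT ==
["at(kitchen)", "have(k3)", "key_at(k3,lab)", "locked(d_kitchen_store)"]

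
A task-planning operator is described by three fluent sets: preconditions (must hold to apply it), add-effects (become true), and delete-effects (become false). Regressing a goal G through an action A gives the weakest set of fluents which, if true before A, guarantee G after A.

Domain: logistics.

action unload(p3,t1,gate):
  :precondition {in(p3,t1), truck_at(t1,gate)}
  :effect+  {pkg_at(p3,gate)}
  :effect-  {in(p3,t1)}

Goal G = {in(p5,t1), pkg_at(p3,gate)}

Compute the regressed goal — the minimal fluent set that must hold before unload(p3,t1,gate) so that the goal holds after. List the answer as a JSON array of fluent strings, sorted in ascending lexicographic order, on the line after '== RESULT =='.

Compute (G \ add) ∪ pre:
  G ∩ del = {}  (empty — regression defined)
  G \ add = {in(p5,t1), pkg_at(p3,gate)} \ {pkg_at(p3,gate)} = {in(p5,t1)}
  ∪ pre   = {in(p5,t1)} ∪ {in(p3,t1), truck_at(t1,gate)}
          = {in(p3,t1), in(p5,t1), truck_at(t1,gate)}

== RESULT ==
["in(p3,t1)", "in(p5,t1)", "truck_at(t1,gate)"]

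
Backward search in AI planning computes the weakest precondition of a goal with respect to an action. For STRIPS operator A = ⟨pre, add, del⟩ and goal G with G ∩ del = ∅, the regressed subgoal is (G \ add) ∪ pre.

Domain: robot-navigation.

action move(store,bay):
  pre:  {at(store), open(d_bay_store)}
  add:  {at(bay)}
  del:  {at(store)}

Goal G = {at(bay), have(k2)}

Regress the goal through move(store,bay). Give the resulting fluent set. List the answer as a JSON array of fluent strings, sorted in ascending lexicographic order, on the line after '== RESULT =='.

Regress:
  G ∩ del = {}  (empty — regression defined)
  G \ add = {at(bay), have(k2)} \ {at(bay)} = {have(k2)}
  ∪ pre   = {have(k2)} ∪ {at(store), open(d_bay_store)}
          = {at(store), have(k2), open(d_bay_store)}

== RESULT ==
["at(store)", "have(k2)", "open(d_bay_store)"]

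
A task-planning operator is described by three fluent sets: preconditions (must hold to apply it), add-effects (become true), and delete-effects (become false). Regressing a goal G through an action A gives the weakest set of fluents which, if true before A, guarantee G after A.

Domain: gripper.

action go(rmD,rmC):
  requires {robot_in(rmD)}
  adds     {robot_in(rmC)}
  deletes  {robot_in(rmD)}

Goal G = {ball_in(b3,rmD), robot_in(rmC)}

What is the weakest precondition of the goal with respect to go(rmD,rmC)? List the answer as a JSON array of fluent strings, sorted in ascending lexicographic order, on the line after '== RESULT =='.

Compute (G \ add) ∪ pre:
  G ∩ del = {}  (empty — regression defined)
  G \ add = {ball_in(b3,rmD), robot_in(rmC)} \ {robot_in(rmC)} = {ball_in(b3,rmD)}
  ∪ pre   = {ball_in(b3,rmD)} ∪ {robot_in(rmD)}
          = {ball_in(b3,rmD), robot_in(rmD)}

== RESULT ==
["ball_in(b3,rmD)", "robot_in(rmD)"]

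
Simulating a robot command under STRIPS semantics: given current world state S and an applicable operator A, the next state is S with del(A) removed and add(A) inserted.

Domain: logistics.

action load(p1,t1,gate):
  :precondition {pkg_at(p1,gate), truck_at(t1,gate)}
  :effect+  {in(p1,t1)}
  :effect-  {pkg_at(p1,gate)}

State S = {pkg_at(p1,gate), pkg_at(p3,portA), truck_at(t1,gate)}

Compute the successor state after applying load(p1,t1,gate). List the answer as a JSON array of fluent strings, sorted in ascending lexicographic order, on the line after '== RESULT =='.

Compute (S \ del) ∪ add:
  pre ⊆ S: {pkg_at(p1,gate), truck_at(t1,gate)} ⊆ S  — applicable
  S \ del = {pkg_at(p3,portA), truck_at(t1,gate)}
  ∪ add   = {in(p1,t1), pkg_at(p3,portA), truck_at(t1,gate)}

== RESULT ==
["in(p1,t1)", "pkg_at(p3,portA)", "truck_at(t1,gate)"]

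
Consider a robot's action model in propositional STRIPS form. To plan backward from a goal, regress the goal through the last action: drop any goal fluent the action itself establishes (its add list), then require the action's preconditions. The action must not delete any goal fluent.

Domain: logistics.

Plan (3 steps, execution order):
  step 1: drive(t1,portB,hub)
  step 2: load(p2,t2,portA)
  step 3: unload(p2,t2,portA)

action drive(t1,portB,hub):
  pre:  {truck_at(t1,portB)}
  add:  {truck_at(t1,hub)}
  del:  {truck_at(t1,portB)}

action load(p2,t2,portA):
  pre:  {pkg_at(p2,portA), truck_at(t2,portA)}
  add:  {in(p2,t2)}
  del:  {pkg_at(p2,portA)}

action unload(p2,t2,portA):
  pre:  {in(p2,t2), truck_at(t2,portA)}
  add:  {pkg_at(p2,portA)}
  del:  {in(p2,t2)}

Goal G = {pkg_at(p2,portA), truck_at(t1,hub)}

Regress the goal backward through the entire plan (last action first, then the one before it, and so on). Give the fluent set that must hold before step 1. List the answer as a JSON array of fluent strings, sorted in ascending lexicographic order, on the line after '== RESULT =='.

Work backward from the goal:
  through step 3 (unload(p2,t2,portA)): drop {pkg_at(p2,portA)}, keep {truck_at(t1,hub)}, require {in(p2,t2), truck_at(t2,portA)}
    → {in(p2,t2), truck_at(t1,hub), truck_at(t2,portA)}
  through step 2 (load(p2,t2,portA)): drop {in(p2,t2)}, keep {truck_at(t1,hub), truck_at(t2,portA)}, require {pkg_at(p2,portA), truck_at(t2,portA)}
    → {pkg_at(p2,portA), truck_at(t1,hub), truck_at(t2,portA)}
  through step 1 (drive(t1,portB,hub)): drop {truck_at(t1,hub)}, keep {pkg_at(p2,portA), truck_at(t2,portA)}, require {truck_at(t1,portB)}
    → {pkg_at(p2,portA), truck_at(t1,portB), truck_at(t2,portA)}

== RESULT ==
["pkg_at(p2,portA)", "truck_at(t1,portB)", "truck_at(t2,portA)"]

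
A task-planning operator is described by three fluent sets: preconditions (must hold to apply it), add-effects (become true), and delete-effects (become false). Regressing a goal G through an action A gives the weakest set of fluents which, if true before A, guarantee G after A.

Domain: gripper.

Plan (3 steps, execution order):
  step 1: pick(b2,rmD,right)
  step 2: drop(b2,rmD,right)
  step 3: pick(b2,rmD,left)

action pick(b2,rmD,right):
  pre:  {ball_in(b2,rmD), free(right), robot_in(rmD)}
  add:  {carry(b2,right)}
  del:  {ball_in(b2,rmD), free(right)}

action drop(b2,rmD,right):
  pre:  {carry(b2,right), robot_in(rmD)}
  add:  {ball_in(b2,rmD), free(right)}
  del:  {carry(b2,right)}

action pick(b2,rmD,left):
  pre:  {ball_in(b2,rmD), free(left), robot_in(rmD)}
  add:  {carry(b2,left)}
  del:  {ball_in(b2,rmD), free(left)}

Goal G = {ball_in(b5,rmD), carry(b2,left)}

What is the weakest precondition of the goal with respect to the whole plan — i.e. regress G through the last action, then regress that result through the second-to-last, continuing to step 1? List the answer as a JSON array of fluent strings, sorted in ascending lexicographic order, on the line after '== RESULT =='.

Regress step by step:
  through step 3 (pick(b2,rmD,left)): drop {carry(b2,left)}, keep {ball_in(b5,rmD)}, require {ball_in(b2,rmD), free(left), robot_in(rmD)}
    → {ball_in(b2,rmD), ball_in(b5,rmD), free(left), robot_in(rmD)}
  through step 2 (drop(b2,rmD,right)): drop {ball_in(b2,rmD)}, keep {ball_in(b5,rmD), free(left), robot_in(rmD)}, require {carry(b2,right), robot_in(rmD)}
    → {ball_in(b5,rmD), carry(b2,right), free(left), robot_in(rmD)}
  through step 1 (pick(b2,rmD,right)): drop {carry(b2,right)}, keep {ball_in(b5,rmD), free(left), robot_in(rmD)}, require {ball_in(b2,rmD), free(right), robot_in(rmD)}
    → {ball_in(b2,rmD), ball_in(b5,rmD), free(left), free(right), robot_in(rmD)}

== RESULT ==
["ball_in(b2,rmD)", "ball_in(b5,rmD)", "free(left)", "free(right)", "robot_in(rmD)"]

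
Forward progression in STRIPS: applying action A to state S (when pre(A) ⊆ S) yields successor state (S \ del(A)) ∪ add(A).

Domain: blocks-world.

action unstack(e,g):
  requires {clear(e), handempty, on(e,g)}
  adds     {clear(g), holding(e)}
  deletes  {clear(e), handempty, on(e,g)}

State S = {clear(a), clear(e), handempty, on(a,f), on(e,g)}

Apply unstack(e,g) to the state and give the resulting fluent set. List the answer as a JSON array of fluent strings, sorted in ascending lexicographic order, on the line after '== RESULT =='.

Progress:
  pre ⊆ S: {clear(e), handempty, on(e,g)} ⊆ S  — applicable
  S \ del = {clear(a), on(a,f)}
  ∪ add   = {clear(a), clear(g), holding(e), on(a,f)}

== RESULT ==
["clear(a)", "clear(g)", "holding(e)", "on(a,f)"]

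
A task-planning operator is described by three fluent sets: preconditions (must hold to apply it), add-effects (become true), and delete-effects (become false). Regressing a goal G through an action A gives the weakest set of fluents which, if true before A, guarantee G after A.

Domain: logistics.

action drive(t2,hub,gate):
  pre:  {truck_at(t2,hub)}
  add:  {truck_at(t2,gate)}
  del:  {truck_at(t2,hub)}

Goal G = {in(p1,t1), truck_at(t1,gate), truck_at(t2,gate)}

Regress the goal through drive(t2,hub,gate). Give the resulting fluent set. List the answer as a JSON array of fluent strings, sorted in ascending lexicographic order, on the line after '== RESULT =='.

Compute (G \ add) ∪ pre:
  G ∩ del = {}  (empty — regression defined)
  G \ add = {in(p1,t1), truck_at(t1,gate), truck_at(t2,gate)} \ {truck_at(t2,gate)} = {in(p1,t1), truck_at(t1,gate)}
  ∪ pre   = {in(p1,t1), truck_at(t1,gate)} ∪ {truck_at(t2,hub)}
          = {in(p1,t1), truck_at(t1,gate), truck_at(t2,hub)}

== RESULT ==
["in(p1,t1)", "truck_at(t1,gate)", "truck_at(t2,hub)"]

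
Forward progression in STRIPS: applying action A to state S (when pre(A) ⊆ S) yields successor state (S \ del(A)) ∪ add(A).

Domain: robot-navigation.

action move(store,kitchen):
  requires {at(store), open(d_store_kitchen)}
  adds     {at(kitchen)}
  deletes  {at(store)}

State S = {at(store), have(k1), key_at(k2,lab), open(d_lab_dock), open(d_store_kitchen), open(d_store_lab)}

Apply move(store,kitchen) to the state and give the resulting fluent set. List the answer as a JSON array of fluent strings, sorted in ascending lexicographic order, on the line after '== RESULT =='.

Progress:
  pre ⊆ S: {at(store), open(d_store_kitchen)} ⊆ S  — applicable
  S \ del = {have(k1), key_at(k2,lab), open(d_lab_dock), open(d_store_kitchen), open(d_store_lab)}
  ∪ add   = {at(kitchen), have(k1), key_at(k2,lab), open(d_lab_dock), open(d_store_kitchen), open(d_store_lab)}

== RESULT ==
["at(kitchen)", "have(k1)", "key_at(k2,lab)", "open(d_lab_dock)", "open(d_store_kitchen)", "open(d_store_lab)"]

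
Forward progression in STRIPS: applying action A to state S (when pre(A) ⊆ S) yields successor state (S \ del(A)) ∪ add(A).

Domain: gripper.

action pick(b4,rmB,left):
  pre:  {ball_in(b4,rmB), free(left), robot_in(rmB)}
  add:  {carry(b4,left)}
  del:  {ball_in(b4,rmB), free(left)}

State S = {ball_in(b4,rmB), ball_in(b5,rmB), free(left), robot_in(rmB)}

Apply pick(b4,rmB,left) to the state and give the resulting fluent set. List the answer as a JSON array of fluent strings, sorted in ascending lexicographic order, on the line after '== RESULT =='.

Progress:
  pre ⊆ S: {ball_in(b4,rmB), free(left), robot_in(rmB)} ⊆ S  — applicable
  S \ del = {ball_in(b5,rmB), robot_in(rmB)}
  ∪ add   = {ball_in(b5,rmB), carry(b4,left), robot_in(rmB)}

== RESULT ==
["ball_in(b5,rmB)", "carry(b4,left)", "robot_in(rmB)"]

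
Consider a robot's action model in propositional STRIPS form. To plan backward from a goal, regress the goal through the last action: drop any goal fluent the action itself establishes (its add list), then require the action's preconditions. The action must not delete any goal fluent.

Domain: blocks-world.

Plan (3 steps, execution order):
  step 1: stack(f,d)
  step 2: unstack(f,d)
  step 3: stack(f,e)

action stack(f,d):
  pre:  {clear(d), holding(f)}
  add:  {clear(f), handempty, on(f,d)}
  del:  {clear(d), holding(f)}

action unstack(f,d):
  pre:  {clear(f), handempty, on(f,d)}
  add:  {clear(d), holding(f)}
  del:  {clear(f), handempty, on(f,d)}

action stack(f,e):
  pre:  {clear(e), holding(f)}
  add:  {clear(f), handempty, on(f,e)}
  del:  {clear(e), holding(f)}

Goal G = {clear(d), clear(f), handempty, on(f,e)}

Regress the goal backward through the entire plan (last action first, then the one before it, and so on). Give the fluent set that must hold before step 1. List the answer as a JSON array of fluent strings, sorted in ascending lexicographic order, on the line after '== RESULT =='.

Work backward from the goal:
  through step 3 (stack(f,e)): drop {clear(f), handempty, on(f,e)}, keep {clear(d)}, require {clear(e), holding(f)}
    → {clear(d), clear(e), holding(f)}
  through step 2 (unstack(f,d)): drop {clear(d), holding(f)}, keep {clear(e)}, require {clear(f), handempty, on(f,d)}
    → {clear(e), clear(f), handempty, on(f,d)}
  through step 1 (stack(f,d)): drop {clear(f), handempty, on(f,d)}, keep {clear(e)}, require {clear(d), holding(f)}
    → {clear(d), clear(e), holding(f)}

== RESULT ==
["clear(d)", "clear(e)", "holding(f)"]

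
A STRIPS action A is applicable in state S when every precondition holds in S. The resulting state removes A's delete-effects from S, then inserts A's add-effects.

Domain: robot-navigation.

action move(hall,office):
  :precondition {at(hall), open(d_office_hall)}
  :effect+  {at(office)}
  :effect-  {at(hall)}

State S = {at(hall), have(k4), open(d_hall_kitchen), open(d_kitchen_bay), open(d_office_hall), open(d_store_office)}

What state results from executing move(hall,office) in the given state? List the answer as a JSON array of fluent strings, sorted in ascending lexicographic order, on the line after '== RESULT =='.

Progress:
  pre ⊆ S: {at(hall), open(d_office_hall)} ⊆ S  — applicable
  S \ del = {have(k4), open(d_hall_kitchen), open(d_kitchen_bay), open(d_office_hall), open(d_store_office)}
  ∪ add   = {at(office), have(k4), open(d_hall_kitchen), open(d_kitchen_bay), open(d_office_hall), open(d_store_office)}

== RESULT ==
["at(office)", "have(k4)", "open(d_hall_kitchen)", "open(d_kitchen_bay)", "open(d_office_hall)", "open(d_store_office)"]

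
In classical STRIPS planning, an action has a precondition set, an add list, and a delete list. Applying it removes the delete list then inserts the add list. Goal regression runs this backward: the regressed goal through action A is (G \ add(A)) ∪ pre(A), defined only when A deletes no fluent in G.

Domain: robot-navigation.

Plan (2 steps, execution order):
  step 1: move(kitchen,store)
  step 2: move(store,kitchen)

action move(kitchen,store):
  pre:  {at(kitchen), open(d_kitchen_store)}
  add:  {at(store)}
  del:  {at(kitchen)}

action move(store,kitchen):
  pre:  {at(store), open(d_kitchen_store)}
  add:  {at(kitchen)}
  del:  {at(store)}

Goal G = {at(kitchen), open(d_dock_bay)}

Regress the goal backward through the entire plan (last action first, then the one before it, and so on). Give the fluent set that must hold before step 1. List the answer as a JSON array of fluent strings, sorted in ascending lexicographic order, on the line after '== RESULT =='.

Regress step by step:
  through step 2 (move(store,kitchen)): drop {at(kitchen)}, keep {open(d_dock_bay)}, require {at(store), open(d_kitchen_store)}
    → {at(store), open(d_dock_bay), open(d_kitchen_store)}
  through step 1 (move(kitchen,store)): drop {at(store)}, keep {open(d_dock_bay), open(d_kitchen_store)}, require {at(kitchen), open(d_kitchen_store)}
    → {at(kitchen), open(d_dock_bay), open(d_kitchen_store)}

== RESULT ==
["at(kitchen)", "open(d_dock_bay)", "open(d_kitchen_store)"]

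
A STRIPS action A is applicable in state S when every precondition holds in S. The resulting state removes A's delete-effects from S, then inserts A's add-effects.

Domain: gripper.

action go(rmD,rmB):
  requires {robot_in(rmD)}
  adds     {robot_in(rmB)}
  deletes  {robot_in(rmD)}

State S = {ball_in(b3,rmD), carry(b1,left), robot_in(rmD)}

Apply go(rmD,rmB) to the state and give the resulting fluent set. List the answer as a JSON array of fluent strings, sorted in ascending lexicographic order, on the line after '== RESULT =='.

Compute (S \ del) ∪ add:
  pre ⊆ S: {robot_in(rmD)} ⊆ S  — applicable
  S \ del = {ball_in(b3,rmD), carry(b1,left)}
  ∪ add   = {ball_in(b3,rmD), carry(b1,left), robot_in(rmB)}

== RESULT ==
["ball_in(b3,rmD)", "carry(b1,left)", "robot_in(rmB)"]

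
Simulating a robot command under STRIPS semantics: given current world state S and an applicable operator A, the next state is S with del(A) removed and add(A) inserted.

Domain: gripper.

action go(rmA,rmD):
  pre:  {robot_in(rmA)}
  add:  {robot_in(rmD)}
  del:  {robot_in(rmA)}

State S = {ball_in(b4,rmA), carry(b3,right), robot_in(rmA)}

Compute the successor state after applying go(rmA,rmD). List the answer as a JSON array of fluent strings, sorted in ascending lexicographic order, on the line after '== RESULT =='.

Compute (S \ del) ∪ add:
  pre ⊆ S: {robot_in(rmA)} ⊆ S  — applicable
  S \ del = {ball_in(b4,rmA), carry(b3,right)}
  ∪ add   = {ball_in(b4,rmA), carry(b3,right), robot_in(rmD)}

== RESULT ==
["ball_in(b4,rmA)", "carry(b3,right)", "robot_in(rmD)"]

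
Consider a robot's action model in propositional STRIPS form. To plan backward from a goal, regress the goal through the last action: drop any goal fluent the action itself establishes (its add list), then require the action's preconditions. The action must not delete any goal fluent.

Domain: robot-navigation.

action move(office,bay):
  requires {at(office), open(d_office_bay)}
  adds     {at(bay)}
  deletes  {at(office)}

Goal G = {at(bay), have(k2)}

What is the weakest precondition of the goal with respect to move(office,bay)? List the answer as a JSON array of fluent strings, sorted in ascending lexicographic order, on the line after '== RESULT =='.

Regress:
  G ∩ del = {}  (empty — regression defined)
  G \ add = {at(bay), have(k2)} \ {at(bay)} = {have(k2)}
  ∪ pre   = {have(k2)} ∪ {at(office), open(d_office_bay)}
          = {at(office), have(k2), open(d_office_bay)}

== RESULT ==
["at(office)", "have(k2)", "open(d_office_bay)"]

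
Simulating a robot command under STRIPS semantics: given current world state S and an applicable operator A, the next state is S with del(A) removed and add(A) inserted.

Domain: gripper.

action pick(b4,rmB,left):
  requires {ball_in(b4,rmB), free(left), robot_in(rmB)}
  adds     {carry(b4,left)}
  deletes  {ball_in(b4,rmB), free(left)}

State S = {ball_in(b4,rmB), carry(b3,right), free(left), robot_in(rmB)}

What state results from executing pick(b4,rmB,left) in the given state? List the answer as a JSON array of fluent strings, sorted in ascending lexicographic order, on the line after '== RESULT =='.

Compute (S \ del) ∪ add:
  pre ⊆ S: {ball_in(b4,rmB), free(left), robot_in(rmB)} ⊆ S  — applicable
  S \ del = {carry(b3,right), robot_in(rmB)}
  ∪ add   = {carry(b3,right), carry(b4,left), robot_in(rmB)}

== RESULT ==
["carry(b3,right)", "carry(b4,left)", "robot_in(rmB)"]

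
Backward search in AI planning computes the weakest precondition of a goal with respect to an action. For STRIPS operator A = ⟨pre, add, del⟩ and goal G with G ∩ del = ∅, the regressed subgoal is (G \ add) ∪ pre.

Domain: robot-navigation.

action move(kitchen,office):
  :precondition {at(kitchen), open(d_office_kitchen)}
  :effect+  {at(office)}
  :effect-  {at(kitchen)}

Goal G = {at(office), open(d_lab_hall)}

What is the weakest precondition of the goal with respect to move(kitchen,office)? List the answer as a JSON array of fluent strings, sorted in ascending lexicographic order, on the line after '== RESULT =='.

Compute (G \ add) ∪ pre:
  G ∩ del = {}  (empty — regression defined)
  G \ add = {at(office), open(d_lab_hall)} \ {at(office)} = {open(d_lab_hall)}
  ∪ pre   = {open(d_lab_hall)} ∪ {at(kitchen), open(d_office_kitchen)}
          = {at(kitchen), open(d_lab_hall), open(d_office_kitchen)}

== RESULT ==
["at(kitchen)", "open(d_lab_hall)", "open(d_office_kitchen)"]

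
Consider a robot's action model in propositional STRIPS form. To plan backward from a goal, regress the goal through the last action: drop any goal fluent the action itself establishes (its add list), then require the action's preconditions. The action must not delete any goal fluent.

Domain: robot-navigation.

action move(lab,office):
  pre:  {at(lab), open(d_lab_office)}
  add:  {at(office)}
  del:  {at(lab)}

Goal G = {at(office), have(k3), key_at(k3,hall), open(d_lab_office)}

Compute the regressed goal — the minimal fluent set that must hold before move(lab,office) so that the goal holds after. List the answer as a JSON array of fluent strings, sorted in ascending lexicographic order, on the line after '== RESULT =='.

Regress:
  G ∩ del = {}  (empty — regression defined)
  G \ add = {at(office), have(k3), key_at(k3,hall), open(d_lab_office)} \ {at(office)} = {have(k3), key_at(k3,hall), open(d_lab_office)}
  ∪ pre   = {have(k3), key_at(k3,hall), open(d_lab_office)} ∪ {at(lab), open(d_lab_office)}
          = {at(lab), have(k3), key_at(k3,hall), open(d_lab_office)}

== RESULT ==
["at(lab)", "have(k3)", "key_at(k3,hall)", "open(d_lab_office)"]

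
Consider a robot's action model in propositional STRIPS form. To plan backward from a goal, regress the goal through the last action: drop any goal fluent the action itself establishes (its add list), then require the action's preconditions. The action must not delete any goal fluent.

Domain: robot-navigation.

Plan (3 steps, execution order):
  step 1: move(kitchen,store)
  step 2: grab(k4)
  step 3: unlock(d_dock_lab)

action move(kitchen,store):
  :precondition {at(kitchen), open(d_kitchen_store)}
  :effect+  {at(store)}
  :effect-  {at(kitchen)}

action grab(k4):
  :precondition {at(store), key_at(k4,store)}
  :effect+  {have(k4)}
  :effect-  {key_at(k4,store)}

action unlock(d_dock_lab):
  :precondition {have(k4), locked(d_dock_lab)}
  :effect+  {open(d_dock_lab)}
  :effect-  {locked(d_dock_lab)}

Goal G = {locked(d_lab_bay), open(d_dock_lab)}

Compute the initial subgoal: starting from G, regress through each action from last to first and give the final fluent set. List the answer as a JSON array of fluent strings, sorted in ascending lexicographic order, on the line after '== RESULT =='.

Work backward from the goal:
  through step 3 (unlock(d_dock_lab)): drop {open(d_dock_lab)}, keep {locked(d_lab_bay)}, require {have(k4), locked(d_dock_lab)}
    → {have(k4), locked(d_dock_lab), locked(d_lab_bay)}
  through step 2 (grab(k4)): drop {have(k4)}, keep {locked(d_dock_lab), locked(d_lab_bay)}, require {at(store), key_at(k4,store)}
    → {at(store), key_at(k4,store), locked(d_dock_lab), locked(d_lab_bay)}
  through step 1 (move(kitchen,store)): drop {at(store)}, keep {key_at(k4,store), locked(d_dock_lab), locked(d_lab_bay)}, require {at(kitchen), open(d_kitchen_store)}
    → {at(kitchen), key_at(k4,store), locked(d_dock_lab), locked(d_lab_bay), open(d_kitchen_store)}

== RESULT ==
["at(kitchen)", "key_at(k4,store)", "locked(d_dock_lab)", "locked(d_lab_bay)", "open(d_kitchen_store)"]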